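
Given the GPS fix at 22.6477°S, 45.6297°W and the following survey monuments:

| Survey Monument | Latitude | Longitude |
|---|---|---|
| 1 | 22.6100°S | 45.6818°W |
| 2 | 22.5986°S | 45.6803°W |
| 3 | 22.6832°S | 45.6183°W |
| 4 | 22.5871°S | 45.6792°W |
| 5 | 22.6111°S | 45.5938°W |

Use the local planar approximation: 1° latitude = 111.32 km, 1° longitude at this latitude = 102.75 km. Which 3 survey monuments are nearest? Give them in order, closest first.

3, 5, 1

Distances from 22.6477°S, 45.6297°W:
1: √((0.0377·111.32)² + (-0.0521·102.75)²) = √(17.612828 + 28.657553) = 6.8022 km
2: √((0.0491·111.32)² + (-0.0506·102.75)²) = √(29.875101 + 27.031161) = 7.5436 km
3: √((-0.0355·111.32)² + (0.0114·102.75)²) = √(15.617197 + 1.372061) = 4.1218 km
4: √((0.0606·111.32)² + (-0.0495·102.75)²) = √(45.508408 + 25.868668) = 8.4485 km
5: √((0.0366·111.32)² + (0.0359·102.75)²) = √(16.600018 + 13.606692) = 5.4961 km
Sorted: 3 (4.1218 km) < 5 (5.4961 km) < 1 (6.8022 km) < 2 (7.5436 km) < 4 (8.4485 km)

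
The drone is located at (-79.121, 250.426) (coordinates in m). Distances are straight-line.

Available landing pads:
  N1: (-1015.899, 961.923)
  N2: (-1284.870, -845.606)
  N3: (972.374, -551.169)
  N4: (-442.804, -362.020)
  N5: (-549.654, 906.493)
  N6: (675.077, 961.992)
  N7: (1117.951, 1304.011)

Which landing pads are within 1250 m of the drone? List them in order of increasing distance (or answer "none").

N4, N5, N6, N1

Distances from (-79.121, 250.426):
N1: √((-936.778)² + (711.497)²) = √(877553.02128 + 506227.98101) = 1176.342 m
N2: √((-1205.749)² + (-1096.032)²) = √(1453830.65100 + 1201286.14502) = 1629.453 m
N3: √((1051.495)² + (-801.595)²) = √(1105641.73503 + 642554.54403) = 1322.194 m
N4: √((-363.683)² + (-612.446)²) = √(132265.32449 + 375090.10292) = 712.289 m
N5: √((-470.533)² + (656.067)²) = √(221401.30409 + 430423.90849) = 807.357 m
N6: √((754.198)² + (711.566)²) = √(568814.62320 + 506326.17236) = 1036.890 m
N7: √((1197.072)² + (1053.585)²) = √(1432981.37318 + 1110041.35223) = 1594.686 m
Threshold 1250 m: N4 (712.289 m), N5 (807.357 m), N6 (1036.890 m), N1 (1176.342 m) are within range.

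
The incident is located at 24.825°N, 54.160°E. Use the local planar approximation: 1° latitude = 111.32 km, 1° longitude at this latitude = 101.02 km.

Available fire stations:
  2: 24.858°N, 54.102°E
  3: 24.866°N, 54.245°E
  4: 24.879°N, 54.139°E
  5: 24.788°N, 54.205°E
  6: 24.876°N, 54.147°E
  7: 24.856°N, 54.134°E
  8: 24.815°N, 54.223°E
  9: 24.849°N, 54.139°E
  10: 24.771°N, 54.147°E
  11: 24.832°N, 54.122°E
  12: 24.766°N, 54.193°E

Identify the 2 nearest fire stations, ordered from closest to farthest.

9, 11

Distances from 24.825°N, 54.160°E:
2: √((0.033·111.32)² + (-0.058·101.02)²) = √(13.49504 + 34.32976) = 6.916 km
3: √((0.041·111.32)² + (0.085·101.02)²) = √(20.83119 + 73.73142) = 9.724 km
4: √((0.054·111.32)² + (-0.021·101.02)²) = √(36.13549 + 4.50042) = 6.375 km
5: √((-0.037·111.32)² + (0.045·101.02)²) = √(16.96484 + 20.66521) = 6.134 km
6: √((0.051·111.32)² + (-0.013·101.02)²) = √(32.23196 + 1.72465) = 5.827 km
7: √((0.031·111.32)² + (-0.026·101.02)²) = √(11.90885 + 6.89861) = 4.337 km
8: √((-0.010·111.32)² + (0.063·101.02)²) = √(1.23921 + 40.50381) = 6.461 km
9: √((0.024·111.32)² + (-0.021·101.02)²) = √(7.13787 + 4.50042) = 3.411 km
10: √((-0.054·111.32)² + (-0.013·101.02)²) = √(36.13549 + 1.72465) = 6.153 km
11: √((0.007·111.32)² + (-0.038·101.02)²) = √(0.60721 + 14.73608) = 3.917 km
12: √((-0.059·111.32)² + (0.033·101.02)²) = √(43.13705 + 11.11329) = 7.365 km
Sorted: 9 (3.411 km) < 11 (3.917 km) < 7 (4.337 km) < 6 (5.827 km) < …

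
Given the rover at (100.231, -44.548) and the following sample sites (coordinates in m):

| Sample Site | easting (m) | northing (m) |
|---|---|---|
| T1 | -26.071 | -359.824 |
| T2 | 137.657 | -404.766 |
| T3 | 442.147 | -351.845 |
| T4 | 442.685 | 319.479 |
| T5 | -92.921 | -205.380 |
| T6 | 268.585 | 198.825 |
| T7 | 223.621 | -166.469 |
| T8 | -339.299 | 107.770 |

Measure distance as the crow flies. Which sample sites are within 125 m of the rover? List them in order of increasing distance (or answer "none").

Distances from (100.231, -44.548):
T1: √((-126.302)² + (-315.276)²) = √(15952.19520 + 99398.95618) = 339.634 m
T2: √((37.426)² + (-360.218)²) = √(1400.70548 + 129757.00752) = 362.157 m
T3: √((341.916)² + (-307.297)²) = √(116906.55106 + 94431.44621) = 459.715 m
T4: √((342.454)² + (364.027)²) = √(117274.74212 + 132515.65673) = 499.790 m
T5: √((-193.152)² + (-160.832)²) = √(37307.69510 + 25866.93222) = 251.346 m
T6: √((168.354)² + (243.373)²) = √(28343.06932 + 59230.41713) = 295.928 m
T7: √((123.390)² + (-121.921)²) = √(15225.09210 + 14864.73024) = 173.464 m
T8: √((-439.530)² + (152.318)²) = √(193186.62090 + 23200.77312) = 465.175 m
Threshold 125 m: none within range.

none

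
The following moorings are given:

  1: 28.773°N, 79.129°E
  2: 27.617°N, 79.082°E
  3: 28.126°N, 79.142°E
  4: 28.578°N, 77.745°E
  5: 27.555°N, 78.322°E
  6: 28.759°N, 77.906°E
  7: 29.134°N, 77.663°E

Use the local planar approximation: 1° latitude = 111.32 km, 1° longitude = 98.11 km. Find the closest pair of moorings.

4 and 6

Pairwise distances:
1–2: 128.769 km
1–3: 72.035 km
1–4: 137.508 km
1–5: 157.012 km
1–6: 119.999 km
1–7: 149.338 km
2–3: 56.967 km
2–4: 169.265 km
2–5: 74.882 km
2–6: 171.678 km
2–7: 218.860 km
3–4: 146.004 km
3–5: 102.531 km
3–6: 140.251 km
3–7: 183.430 km
4–5: 127.175 km
4–6: 25.602 km
4–7: 62.415 km
5–6: 140.106 km
5–7: 187.288 km
6–7: 48.073 km
Closest pair: 4–6 at 25.602 km.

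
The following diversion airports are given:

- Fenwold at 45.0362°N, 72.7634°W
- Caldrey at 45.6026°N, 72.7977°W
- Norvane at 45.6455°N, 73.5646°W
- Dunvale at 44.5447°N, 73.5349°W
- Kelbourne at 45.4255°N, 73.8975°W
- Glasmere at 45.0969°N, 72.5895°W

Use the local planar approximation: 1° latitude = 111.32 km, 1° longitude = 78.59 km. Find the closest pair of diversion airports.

Pairwise distances:
Fenwold–Caldrey: 63.1092 km
Fenwold–Norvane: 92.5489 km
Fenwold–Dunvale: 81.6692 km
Fenwold–Kelbourne: 99.1063 km
Fenwold–Glasmere: 15.2460 km
Caldrey–Norvane: 60.4596 km
Caldrey–Dunvale: 131.2453 km
Caldrey–Kelbourne: 88.6532 km
Caldrey–Glasmere: 58.6243 km
Norvane–Dunvale: 122.5633 km
Norvane–Kelbourne: 35.8366 km
Norvane–Glasmere: 97.9908 km
Dunvale–Kelbourne: 102.1078 km
Dunvale–Glasmere: 96.4314 km
Kelbourne–Glasmere: 109.1102 km
Closest pair: Fenwold–Glasmere at 15.2460 km.

Fenwold and Glasmere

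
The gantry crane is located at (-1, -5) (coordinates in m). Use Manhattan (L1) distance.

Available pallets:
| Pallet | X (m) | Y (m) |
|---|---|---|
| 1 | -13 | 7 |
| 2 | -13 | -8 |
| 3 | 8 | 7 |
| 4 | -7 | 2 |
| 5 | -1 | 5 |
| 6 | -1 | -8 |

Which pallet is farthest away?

1

Distances from (-1, -5):
1: 24 m
2: 15 m
3: 21 m
4: 13 m
5: 10 m
6: 3 m
Maximum: 1 at 24 m.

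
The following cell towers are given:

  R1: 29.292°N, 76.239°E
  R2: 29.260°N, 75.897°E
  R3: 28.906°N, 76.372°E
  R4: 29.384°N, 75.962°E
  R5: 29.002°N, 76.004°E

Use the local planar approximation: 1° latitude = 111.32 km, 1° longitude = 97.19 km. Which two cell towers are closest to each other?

Pairwise distances:
R2–R4: 15.181 km
R1–R4: 28.804 km
R2–R5: 30.545 km
R1–R2: 33.429 km
R3–R5: 37.328 km
R1–R5: 39.545 km
R4–R5: 42.720 km
R1–R3: 44.872 km
R2–R3: 60.697 km
R3–R4: 66.478 km
Closest pair: R2–R4 at 15.181 km.

R2 and R4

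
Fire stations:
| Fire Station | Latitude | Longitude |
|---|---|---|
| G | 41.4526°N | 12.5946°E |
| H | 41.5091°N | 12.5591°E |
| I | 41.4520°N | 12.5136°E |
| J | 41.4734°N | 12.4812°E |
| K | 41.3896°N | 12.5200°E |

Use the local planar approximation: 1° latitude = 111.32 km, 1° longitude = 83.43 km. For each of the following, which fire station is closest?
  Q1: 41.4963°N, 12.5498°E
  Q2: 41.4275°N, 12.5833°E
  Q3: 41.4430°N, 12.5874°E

Q1→H; Q2→G; Q3→G

Q1 at 41.4963°N, 12.5498°E:
  G: 6.1348 km
  H: 1.6225 km
  I: 5.7828 km
  J: 6.2654 km
  K: 12.1353 km
  → nearest: H (1.6225 km)
Q2 at 41.4275°N, 12.5833°E:
  G: 2.9489 km
  H: 9.3054 km
  I: 6.4229 km
  J: 9.9332 km
  K: 6.7595 km
  → nearest: G (2.9489 km)
Q3 at 41.4430°N, 12.5874°E:
  G: 1.2259 km
  H: 7.7278 km
  I: 6.2381 km
  J: 9.4845 km
  K: 8.1827 km
  → nearest: G (1.2259 km)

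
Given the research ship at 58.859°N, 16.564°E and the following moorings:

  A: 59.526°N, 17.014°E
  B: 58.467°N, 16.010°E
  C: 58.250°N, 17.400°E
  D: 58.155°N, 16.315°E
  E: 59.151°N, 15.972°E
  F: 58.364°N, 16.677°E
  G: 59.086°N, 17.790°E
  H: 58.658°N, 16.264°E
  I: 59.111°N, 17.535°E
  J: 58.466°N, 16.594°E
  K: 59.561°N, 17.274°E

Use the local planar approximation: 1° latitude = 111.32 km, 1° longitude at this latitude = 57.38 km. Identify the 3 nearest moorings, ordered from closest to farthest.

H, J, E

Distances from 58.859°N, 16.564°E:
A: √((0.667·111.32)² + (0.450·57.38)²) = √(5513.12784 + 666.72404) = 78.612 km
B: √((-0.392·111.32)² + (-0.554·57.38)²) = √(1904.22617 + 1010.51000) = 53.988 km
C: √((-0.609·111.32)² + (0.836·57.38)²) = √(4596.01017 + 2301.09020) = 83.049 km
D: √((-0.704·111.32)² + (-0.249·57.38)²) = √(6141.74405 + 204.13609) = 79.661 km
E: √((0.292·111.32)² + (-0.592·57.38)²) = √(1056.60363 + 1153.89024) = 47.016 km
F: √((-0.495·111.32)² + (0.113·57.38)²) = √(3036.38469 + 42.04148) = 55.484 km
G: √((0.227·111.32)² + (1.226·57.38)²) = √(638.55471 + 4948.82422) = 74.749 km
H: √((-0.201·111.32)² + (-0.300·57.38)²) = √(500.65495 + 296.32180) = 28.231 km
I: √((0.252·111.32)² + (0.971·57.38)²) = √(786.95061 + 3104.27043) = 62.380 km
J: √((-0.393·111.32)² + (0.030·57.38)²) = √(1913.95400 + 2.96322) = 43.783 km
K: √((0.702·111.32)² + (0.710·57.38)²) = √(6106.89734 + 1659.73130) = 88.128 km
Sorted: H (28.231 km) < J (43.783 km) < E (47.016 km) < B (53.988 km) < F (55.484 km) < …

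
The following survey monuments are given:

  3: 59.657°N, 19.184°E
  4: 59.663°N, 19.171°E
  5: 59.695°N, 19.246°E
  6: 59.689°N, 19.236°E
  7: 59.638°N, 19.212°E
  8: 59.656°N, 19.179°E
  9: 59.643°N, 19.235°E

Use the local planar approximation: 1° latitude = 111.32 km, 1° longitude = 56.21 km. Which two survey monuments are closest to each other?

Pairwise distances:
3–4: 0.990 km
3–5: 5.481 km
3–6: 4.608 km
3–7: 2.636 km
3–8: 0.302 km
3–9: 3.263 km
4–5: 5.519 km
4–6: 4.661 km
4–7: 3.613 km
4–8: 0.900 km
4–9: 4.231 km
5–6: 0.873 km
5–7: 6.627 km
5–8: 5.747 km
5–9: 5.822 km
6–7: 5.835 km
6–8: 4.874 km
6–9: 5.121 km
7–8: 2.731 km
7–9: 1.408 km
8–9: 3.464 km
Closest pair: 3–8 at 0.302 km.

3 and 8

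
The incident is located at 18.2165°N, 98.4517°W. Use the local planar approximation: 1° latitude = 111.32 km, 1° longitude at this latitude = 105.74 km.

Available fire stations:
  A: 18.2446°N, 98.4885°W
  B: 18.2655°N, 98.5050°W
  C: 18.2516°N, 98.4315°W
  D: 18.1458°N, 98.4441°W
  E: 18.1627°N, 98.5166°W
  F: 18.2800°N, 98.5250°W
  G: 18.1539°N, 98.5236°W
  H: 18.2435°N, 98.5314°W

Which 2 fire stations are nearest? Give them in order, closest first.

Distances from 18.2165°N, 98.4517°W:
A: √((0.0281·111.32)² + (-0.0368·105.74)²) = √(9.784960 + 15.141686) = 4.9927 km
B: √((0.0490·111.32)² + (-0.0533·105.74)²) = √(29.753534 + 31.763842) = 7.8433 km
C: √((0.0351·111.32)² + (0.0202·105.74)²) = √(15.267243 + 4.562274) = 4.4530 km
D: √((-0.0707·111.32)² + (0.0076·105.74)²) = √(61.942000 + 0.645812) = 7.9112 km
E: √((-0.0538·111.32)² + (-0.0649·105.74)²) = √(35.868313 + 47.094263) = 9.1084 km
F: √((0.0635·111.32)² + (-0.0733·105.74)²) = √(49.968216 + 60.074002) = 10.4901 km
G: √((-0.0626·111.32)² + (-0.0719·105.74)²) = √(48.561832 + 57.801139) = 10.3132 km
H: √((0.0270·111.32)² + (-0.0797·105.74)²) = √(9.033872 + 71.022385) = 8.9474 km
Sorted: C (4.4530 km) < A (4.9927 km) < B (7.8433 km) < D (7.9112 km) < …

C, A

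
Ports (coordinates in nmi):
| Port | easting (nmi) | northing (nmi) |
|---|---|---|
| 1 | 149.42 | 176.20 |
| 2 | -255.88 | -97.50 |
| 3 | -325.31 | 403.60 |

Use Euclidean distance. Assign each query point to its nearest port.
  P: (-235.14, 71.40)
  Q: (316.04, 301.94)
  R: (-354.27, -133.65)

P at (-235.14, 71.40):
  1: √((384.56)² + (104.80)²) = √(147886.3936 + 10983.0400) = 398.58 nmi
  2: √((-20.74)² + (-168.90)²) = √(430.1476 + 28527.2100) = 170.17 nmi
  3: √((-90.17)² + (332.20)²) = √(8130.6289 + 110356.8400) = 344.22 nmi
  → nearest: 2 (170.17 nmi)
Q at (316.04, 301.94):
  1: √((-166.62)² + (-125.74)²) = √(27762.2244 + 15810.5476) = 208.74 nmi
  2: √((-571.92)² + (-399.44)²) = √(327092.4864 + 159552.3136) = 697.60 nmi
  3: √((-641.35)² + (101.66)²) = √(411329.8225 + 10334.7556) = 649.36 nmi
  → nearest: 1 (208.74 nmi)
R at (-354.27, -133.65):
  1: √((503.69)² + (309.85)²) = √(253703.6161 + 96007.0225) = 591.36 nmi
  2: √((98.39)² + (36.15)²) = √(9680.5921 + 1306.8225) = 104.82 nmi
  3: √((28.96)² + (537.25)²) = √(838.6816 + 288637.5625) = 538.03 nmi
  → nearest: 2 (104.82 nmi)

P→2; Q→1; R→2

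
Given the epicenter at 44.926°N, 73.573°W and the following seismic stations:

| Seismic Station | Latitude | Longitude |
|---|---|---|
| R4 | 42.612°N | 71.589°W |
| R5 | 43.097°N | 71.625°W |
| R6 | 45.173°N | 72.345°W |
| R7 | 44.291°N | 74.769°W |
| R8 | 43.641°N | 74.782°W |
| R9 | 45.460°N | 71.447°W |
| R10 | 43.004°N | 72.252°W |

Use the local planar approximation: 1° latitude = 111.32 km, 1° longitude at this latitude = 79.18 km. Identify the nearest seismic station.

R6

Distances from 44.926°N, 73.573°W:
R4: √((-2.314·111.32)² + (1.984·79.18)²) = √(66354.91613 + 24678.24835) = 301.717 km
R5: √((-1.829·111.32)² + (1.948·79.18)²) = √(41454.70283 + 23790.79199) = 255.432 km
R6: √((0.247·111.32)² + (1.228·79.18)²) = √(756.03222 + 9454.26407) = 101.046 km
R7: √((-0.635·111.32)² + (-1.196·79.18)²) = √(4996.82162 + 8967.95363) = 118.173 km
R8: √((-1.285·111.32)² + (-1.209·79.18)²) = √(20462.21533 + 9163.96869) = 172.123 km
R9: √((0.534·111.32)² + (2.126·79.18)²) = √(3533.69376 + 28337.23783) = 178.524 km
R10: √((-1.922·111.32)² + (1.321·79.18)²) = √(45777.61497 + 10940.48639) = 238.156 km
Minimum: R6 at 101.046 km.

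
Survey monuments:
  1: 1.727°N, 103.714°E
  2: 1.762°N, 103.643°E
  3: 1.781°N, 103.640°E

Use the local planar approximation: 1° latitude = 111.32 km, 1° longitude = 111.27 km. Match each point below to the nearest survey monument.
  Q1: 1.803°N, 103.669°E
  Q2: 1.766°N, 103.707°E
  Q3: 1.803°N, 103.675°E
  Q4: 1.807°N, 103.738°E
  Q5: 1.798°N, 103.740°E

Q1 at 1.803°N, 103.669°E:
  1: 9.831 km
  2: 5.404 km
  3: 4.051 km
  → nearest: 3 (4.051 km)
Q2 at 1.766°N, 103.707°E:
  1: 4.411 km
  2: 7.135 km
  3: 7.640 km
  → nearest: 1 (4.411 km)
Q3 at 1.803°N, 103.675°E:
  1: 9.508 km
  2: 5.789 km
  3: 4.600 km
  → nearest: 3 (4.600 km)
Q4 at 1.807°N, 103.738°E:
  1: 9.297 km
  2: 11.698 km
  3: 11.282 km
  → nearest: 1 (9.297 km)
Q5 at 1.798°N, 103.740°E:
  1: 8.417 km
  2: 11.513 km
  3: 11.287 km
  → nearest: 1 (8.417 km)

Q1→3; Q2→1; Q3→3; Q4→1; Q5→1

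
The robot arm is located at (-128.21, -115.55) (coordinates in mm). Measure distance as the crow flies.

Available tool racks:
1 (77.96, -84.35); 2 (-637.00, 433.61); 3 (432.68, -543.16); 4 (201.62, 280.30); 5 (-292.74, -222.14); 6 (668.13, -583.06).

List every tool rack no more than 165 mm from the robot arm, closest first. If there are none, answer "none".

none

Distances from (-128.21, -115.55):
1: √((206.17)² + (31.20)²) = √(42506.0689 + 973.4400) = 208.52 mm
2: √((-508.79)² + (549.16)²) = √(258867.2641 + 301576.7056) = 748.63 mm
3: √((560.89)² + (-427.61)²) = √(314597.5921 + 182850.3121) = 705.30 mm
4: √((329.83)² + (395.85)²) = √(108787.8289 + 156697.2225) = 515.25 mm
5: √((-164.53)² + (-106.59)²) = √(27070.1209 + 11361.4281) = 196.04 mm
6: √((796.34)² + (-467.51)²) = √(634157.3956 + 218565.6001) = 923.43 mm
Threshold 165 mm: none within range.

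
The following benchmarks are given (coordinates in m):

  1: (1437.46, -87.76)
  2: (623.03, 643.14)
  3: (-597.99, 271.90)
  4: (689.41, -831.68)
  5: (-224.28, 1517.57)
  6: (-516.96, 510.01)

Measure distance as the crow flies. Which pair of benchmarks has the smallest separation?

3 and 6

Pairwise distances:
1–2: 1094.31 m
1–3: 2066.98 m
1–4: 1054.99 m
1–5: 2310.51 m
1–6: 2043.79 m
2–3: 1276.21 m
2–4: 1476.31 m
2–5: 1217.61 m
2–6: 1147.74 m
3–4: 1695.67 m
3–5: 1300.52 m
3–6: 251.52 m
4–5: 2520.68 m
4–6: 1804.29 m
5–6: 1049.21 m
Closest pair: 3–6 at 251.52 m.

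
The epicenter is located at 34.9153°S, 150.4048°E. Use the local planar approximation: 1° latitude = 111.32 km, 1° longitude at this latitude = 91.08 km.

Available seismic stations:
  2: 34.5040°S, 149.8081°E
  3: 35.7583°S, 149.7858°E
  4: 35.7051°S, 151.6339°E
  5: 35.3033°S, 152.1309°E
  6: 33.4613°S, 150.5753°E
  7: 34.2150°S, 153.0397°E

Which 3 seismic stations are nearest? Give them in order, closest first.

2, 3, 4

Distances from 34.9153°S, 150.4048°E:
2: √((0.4113·111.32)² + (-0.5967·91.08)²) = √(2096.350104 + 2953.643800) = 71.0633 km
3: √((-0.8430·111.32)² + (-0.6190·91.08)²) = √(8806.463604 + 3178.537517) = 109.4760 km
4: √((-0.7898·111.32)² + (1.2291·91.08)²) = √(7730.020651 + 12532.002742) = 142.3447 km
5: √((-0.3880·111.32)² + (1.7261·91.08)²) = √(1865.562685 + 24715.986481) = 163.0385 km
6: √((1.4540·111.32)² + (0.1705·91.08)²) = √(26198.426522 + 241.154189) = 162.6025 km
7: √((0.7003·111.32)² + (2.6349·91.08)²) = √(6077.355591 + 57593.612337) = 252.3311 km
Sorted: 2 (71.0633 km) < 3 (109.4760 km) < 4 (142.3447 km) < 6 (162.6025 km) < 5 (163.0385 km) < …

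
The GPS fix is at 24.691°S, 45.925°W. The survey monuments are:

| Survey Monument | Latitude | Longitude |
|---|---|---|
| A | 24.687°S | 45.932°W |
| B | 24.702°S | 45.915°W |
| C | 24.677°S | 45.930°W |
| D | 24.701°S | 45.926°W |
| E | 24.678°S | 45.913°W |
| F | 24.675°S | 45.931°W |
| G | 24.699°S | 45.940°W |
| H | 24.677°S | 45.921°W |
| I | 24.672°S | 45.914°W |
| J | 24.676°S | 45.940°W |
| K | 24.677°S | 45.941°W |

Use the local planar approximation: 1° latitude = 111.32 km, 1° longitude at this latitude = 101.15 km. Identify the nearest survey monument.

Distances from 24.691°S, 45.925°W:
A: √((0.004·111.32)² + (-0.007·101.15)²) = √(0.19827 + 0.50133) = 0.836 km
B: √((-0.011·111.32)² + (0.010·101.15)²) = √(1.49945 + 1.02313) = 1.588 km
C: √((0.014·111.32)² + (-0.005·101.15)²) = √(2.42886 + 0.25578) = 1.638 km
D: √((-0.010·111.32)² + (-0.001·101.15)²) = √(1.23921 + 0.01023) = 1.118 km
E: √((0.013·111.32)² + (0.012·101.15)²) = √(2.09427 + 1.47331) = 1.889 km
F: √((0.016·111.32)² + (-0.006·101.15)²) = √(3.17239 + 0.36833) = 1.882 km
G: √((-0.008·111.32)² + (-0.015·101.15)²) = √(0.79310 + 2.30205) = 1.759 km
H: √((0.014·111.32)² + (0.004·101.15)²) = √(2.42886 + 0.16370) = 1.610 km
I: √((0.019·111.32)² + (0.011·101.15)²) = √(4.47356 + 1.23799) = 2.390 km
J: √((0.015·111.32)² + (-0.015·101.15)²) = √(2.78823 + 2.30205) = 2.256 km
K: √((0.014·111.32)² + (-0.016·101.15)²) = √(2.42886 + 2.61922) = 2.247 km
Minimum: A at 0.836 km.

A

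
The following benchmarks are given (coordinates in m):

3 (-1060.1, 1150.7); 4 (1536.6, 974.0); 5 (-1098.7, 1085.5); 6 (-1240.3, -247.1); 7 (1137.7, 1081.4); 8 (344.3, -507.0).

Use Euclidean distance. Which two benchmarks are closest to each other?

Pairwise distances:
3–5: √((-38.6)² + (-65.2)²) = √(1489.960 + 4251.040) = 75.8 m
4–7: √((-398.9)² + (107.4)²) = √(159121.210 + 11534.760) = 413.1 m
5–6: √((-141.6)² + (-1332.6)²) = √(20050.560 + 1775822.760) = 1340.1 m
3–6: √((-180.2)² + (-1397.8)²) = √(32472.040 + 1953844.840) = 1409.4 m
6–8: √((1584.6)² + (-259.9)²) = √(2510957.160 + 67548.010) = 1605.8 m
7–8: √((-793.4)² + (-1588.4)²) = √(629483.560 + 2523014.560) = 1775.5 m
4–8: √((-1192.3)² + (-1481.0)²) = √(1421579.290 + 2193361.000) = 1901.3 m
5–8: √((1443.0)² + (-1592.5)²) = √(2082249.000 + 2536056.250) = 2149.0 m
3–8: √((1404.4)² + (-1657.7)²) = √(1972339.360 + 2747969.290) = 2172.6 m
3–7: √((2197.8)² + (-69.3)²) = √(4830324.840 + 4802.490) = 2198.9 m
5–7: √((2236.4)² + (-4.1)²) = √(5001484.960 + 16.810) = 2236.4 m
3–4: √((2596.7)² + (-176.7)²) = √(6742850.890 + 31222.890) = 2602.7 m
4–5: √((-2635.3)² + (111.5)²) = √(6944806.090 + 12432.250) = 2637.7 m
6–7: √((2378.0)² + (1328.5)²) = √(5654884.000 + 1764912.250) = 2723.9 m
4–6: √((-2776.9)² + (-1221.1)²) = √(7711173.610 + 1491085.210) = 3033.5 m
Closest pair: 3–5 at 75.8 m.

3 and 5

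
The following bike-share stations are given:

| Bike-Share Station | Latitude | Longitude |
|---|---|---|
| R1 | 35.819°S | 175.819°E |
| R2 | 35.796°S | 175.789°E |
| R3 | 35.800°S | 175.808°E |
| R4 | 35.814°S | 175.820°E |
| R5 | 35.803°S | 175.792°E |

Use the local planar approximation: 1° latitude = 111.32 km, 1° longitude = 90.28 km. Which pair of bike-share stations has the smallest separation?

Pairwise distances:
R1–R2: 3.727 km
R1–R3: 2.337 km
R1–R4: 0.564 km
R1–R5: 3.019 km
R2–R3: 1.772 km
R2–R4: 3.442 km
R2–R5: 0.825 km
R3–R4: 1.898 km
R3–R5: 1.483 km
R4–R5: 2.809 km
Closest pair: R1–R4 at 0.564 km.

R1 and R4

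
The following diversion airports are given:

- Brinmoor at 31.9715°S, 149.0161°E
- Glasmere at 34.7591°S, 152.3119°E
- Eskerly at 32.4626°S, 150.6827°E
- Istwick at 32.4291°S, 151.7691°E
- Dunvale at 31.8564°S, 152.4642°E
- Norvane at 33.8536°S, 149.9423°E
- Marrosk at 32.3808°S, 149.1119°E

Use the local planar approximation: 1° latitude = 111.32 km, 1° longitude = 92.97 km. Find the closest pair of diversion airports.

Brinmoor and Marrosk

Pairwise distances:
Brinmoor–Glasmere: 436.1000 km
Brinmoor–Eskerly: 164.3055 km
Brinmoor–Istwick: 260.9664 km
Brinmoor–Dunvale: 320.8258 km
Brinmoor–Norvane: 226.5202 km
Brinmoor–Marrosk: 46.4256 km
Glasmere–Eskerly: 297.1485 km
Glasmere–Istwick: 264.2392 km
Glasmere–Dunvale: 323.4386 km
Glasmere–Norvane: 242.2675 km
Glasmere–Marrosk: 398.2492 km
Eskerly–Istwick: 101.0714 km
Eskerly–Dunvale: 178.8458 km
Eskerly–Norvane: 169.4567 km
Eskerly–Marrosk: 146.3209 km
Istwick–Dunvale: 90.7779 km
Istwick–Norvane: 232.3595 km
Istwick–Marrosk: 247.0984 km
Dunvale–Norvane: 323.1128 km
Dunvale–Marrosk: 317.0833 km
Norvane–Marrosk: 181.2194 km
Closest pair: Brinmoor–Marrosk at 46.4256 km.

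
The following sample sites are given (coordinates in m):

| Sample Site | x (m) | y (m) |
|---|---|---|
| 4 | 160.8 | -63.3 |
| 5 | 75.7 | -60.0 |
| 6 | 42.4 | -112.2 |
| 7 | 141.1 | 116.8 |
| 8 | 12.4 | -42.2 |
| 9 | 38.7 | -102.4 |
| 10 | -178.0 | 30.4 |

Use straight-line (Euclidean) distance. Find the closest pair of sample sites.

6 and 9

Pairwise distances:
6–9: 10.5 m
5–9: 56.3 m
5–6: 61.9 m
8–9: 65.7 m
5–8: 65.8 m
6–8: 76.2 m
4–5: 85.2 m
4–6: 128.1 m
4–9: 128.2 m
4–8: 149.9 m
4–7: 181.2 m
5–7: 188.5 m
8–10: 203.8 m
7–8: 204.6 m
7–9: 241.9 m
6–7: 249.4 m
9–10: 254.2 m
6–10: 262.5 m
5–10: 269.3 m
7–10: 330.6 m
4–10: 351.5 m
Closest pair: 6–9 at 10.5 m.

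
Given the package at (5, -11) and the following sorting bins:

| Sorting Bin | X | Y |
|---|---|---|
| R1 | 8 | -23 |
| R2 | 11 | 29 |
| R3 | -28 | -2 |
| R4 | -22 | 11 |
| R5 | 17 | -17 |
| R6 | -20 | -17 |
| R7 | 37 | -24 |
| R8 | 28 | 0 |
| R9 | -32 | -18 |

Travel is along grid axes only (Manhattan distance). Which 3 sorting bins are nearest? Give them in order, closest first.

R1, R5, R6

Distances from (5, -11):
R1: 15
R2: 46
R3: 42
R4: 49
R5: 18
R6: 31
R7: 45
R8: 34
R9: 44
Sorted: R1 (15) < R5 (18) < R6 (31) < R8 (34) < R3 (42) < …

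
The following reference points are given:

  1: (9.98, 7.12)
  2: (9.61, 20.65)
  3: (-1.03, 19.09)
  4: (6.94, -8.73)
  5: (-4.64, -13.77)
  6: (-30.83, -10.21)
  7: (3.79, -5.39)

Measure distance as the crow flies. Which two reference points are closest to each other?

4 and 7

Pairwise distances:
1–2: 13.54
1–3: 16.26
1–4: 16.14
1–5: 25.50
1–6: 44.34
1–7: 13.96
2–3: 10.75
2–4: 29.50
2–5: 37.25
2–6: 50.87
2–7: 26.68
3–4: 28.94
3–5: 33.06
3–6: 41.79
3–7: 24.95
4–5: 12.63
4–6: 37.80
4–7: 4.59
5–6: 26.43
5–7: 11.89
6–7: 34.95
Closest pair: 4–7 at 4.59.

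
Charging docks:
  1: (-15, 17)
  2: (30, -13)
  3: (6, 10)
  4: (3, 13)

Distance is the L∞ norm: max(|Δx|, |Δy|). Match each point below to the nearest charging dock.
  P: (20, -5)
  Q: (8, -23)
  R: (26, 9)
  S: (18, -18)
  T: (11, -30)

P→2; Q→2; R→3; S→2; T→2

P at (20, -5):
  1: max(|-35|, |22|) = 35
  2: max(|10|, |-8|) = 10
  3: max(|-14|, |15|) = 15
  4: max(|-17|, |18|) = 18
  → nearest: 2 (10)
Q at (8, -23):
  1: max(|-23|, |40|) = 40
  2: max(|22|, |10|) = 22
  3: max(|-2|, |33|) = 33
  4: max(|-5|, |36|) = 36
  → nearest: 2 (22)
R at (26, 9):
  1: max(|-41|, |8|) = 41
  2: max(|4|, |-22|) = 22
  3: max(|-20|, |1|) = 20
  4: max(|-23|, |4|) = 23
  → nearest: 3 (20)
S at (18, -18):
  1: max(|-33|, |35|) = 35
  2: max(|12|, |5|) = 12
  3: max(|-12|, |28|) = 28
  4: max(|-15|, |31|) = 31
  → nearest: 2 (12)
T at (11, -30):
  1: max(|-26|, |47|) = 47
  2: max(|19|, |17|) = 19
  3: max(|-5|, |40|) = 40
  4: max(|-8|, |43|) = 43
  → nearest: 2 (19)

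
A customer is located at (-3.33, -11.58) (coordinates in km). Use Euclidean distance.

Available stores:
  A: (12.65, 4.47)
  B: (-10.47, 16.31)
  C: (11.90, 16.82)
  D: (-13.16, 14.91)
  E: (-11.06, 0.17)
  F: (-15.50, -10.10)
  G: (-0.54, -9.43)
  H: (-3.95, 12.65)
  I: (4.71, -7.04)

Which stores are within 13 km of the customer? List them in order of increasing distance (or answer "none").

G, I, F

Distances from (-3.33, -11.58):
A: 22.65 km
B: 28.79 km
C: 32.23 km
D: 28.26 km
E: 14.06 km
F: 12.26 km
G: 3.52 km
H: 24.24 km
I: 9.23 km
Threshold 13 km: G (3.52 km), I (9.23 km), F (12.26 km) are within range.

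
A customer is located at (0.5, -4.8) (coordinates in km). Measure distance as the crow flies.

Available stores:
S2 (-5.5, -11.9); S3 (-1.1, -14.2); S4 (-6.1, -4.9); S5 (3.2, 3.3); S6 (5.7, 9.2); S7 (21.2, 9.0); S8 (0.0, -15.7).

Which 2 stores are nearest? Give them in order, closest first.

Distances from (0.5, -4.8):
S2: 9.3 km
S3: 9.5 km
S4: 6.6 km
S5: 8.5 km
S6: 14.9 km
S7: 24.9 km
S8: 10.9 km
Sorted: S4 (6.6 km) < S5 (8.5 km) < S2 (9.3 km) < S3 (9.5 km) < …

S4, S5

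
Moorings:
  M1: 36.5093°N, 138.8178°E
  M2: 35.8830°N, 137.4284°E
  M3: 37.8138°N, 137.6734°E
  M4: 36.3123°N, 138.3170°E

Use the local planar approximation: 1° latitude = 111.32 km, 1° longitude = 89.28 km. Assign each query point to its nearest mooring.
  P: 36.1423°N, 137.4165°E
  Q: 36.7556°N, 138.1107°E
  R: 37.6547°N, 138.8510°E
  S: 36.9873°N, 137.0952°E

P at 36.1423°N, 137.4165°E:
  M1: √((0.3670·111.32)² + (1.4013·89.28)²) = √(1669.085268 + 15652.027678) = 131.6097 km
  M2: √((-0.2593·111.32)² + (0.0119·89.28)²) = √(833.204159 + 1.128762) = 28.8848 km
  M3: √((1.6715·111.32)² + (0.2569·89.28)²) = √(34622.558455 + 526.061564) = 187.4797 km
  M4: √((0.1700·111.32)² + (0.9005·89.28)²) = √(358.132915 + 6463.619723) = 82.5939 km
  → nearest: M2 (28.8848 km)
Q at 36.7556°N, 138.1107°E:
  M1: √((-0.2463·111.32)² + (0.7071·89.28)²) = √(751.753085 + 3985.382759) = 68.8269 km
  M2: √((-0.8726·111.32)² + (-0.6823·89.28)²) = √(9435.758406 + 3710.727867) = 114.6581 km
  M3: √((1.0582·111.32)² + (-0.4373·89.28)²) = √(13876.562936 + 1524.289008) = 124.1002 km
  M4: √((-0.4433·111.32)² + (0.2063·89.28)²) = √(2435.240501 + 339.239816) = 52.6733 km
  → nearest: M4 (52.6733 km)
R at 37.6547°N, 138.8510°E:
  M1: √((-1.1454·111.32)² + (-0.0332·89.28)²) = √(16257.761675 + 8.785865) = 127.5404 km
  M2: √((-1.7717·111.32)² + (-1.4226·89.28)²) = √(38897.954651 + 16131.471007) = 234.5835 km
  M3: √((0.1591·111.32)² + (-1.1776·89.28)²) = √(313.679946 + 11053.605411) = 106.6175 km
  M4: √((-1.3424·111.32)² + (-0.5340·89.28)²) = √(22331.108532 + 2272.955207) = 156.8568 km
  → nearest: M3 (106.6175 km)
S at 36.9873°N, 137.0952°E:
  M1: √((-0.4780·111.32)² + (1.7226·89.28)²) = √(2831.406264 + 23652.510772) = 162.7388 km
  M2: √((-1.1043·111.32)² + (0.3332·89.28)²) = √(15111.951102 + 884.949216) = 126.4789 km
  M3: √((0.8265·111.32)² + (0.5782·89.28)²) = √(8465.100356 + 2664.799498) = 105.4983 km
  M4: √((-0.6750·111.32)² + (1.2218·89.28)²) = √(5646.169881 + 11898.949046) = 132.4580 km
  → nearest: M3 (105.4983 km)

P→M2; Q→M4; R→M3; S→M3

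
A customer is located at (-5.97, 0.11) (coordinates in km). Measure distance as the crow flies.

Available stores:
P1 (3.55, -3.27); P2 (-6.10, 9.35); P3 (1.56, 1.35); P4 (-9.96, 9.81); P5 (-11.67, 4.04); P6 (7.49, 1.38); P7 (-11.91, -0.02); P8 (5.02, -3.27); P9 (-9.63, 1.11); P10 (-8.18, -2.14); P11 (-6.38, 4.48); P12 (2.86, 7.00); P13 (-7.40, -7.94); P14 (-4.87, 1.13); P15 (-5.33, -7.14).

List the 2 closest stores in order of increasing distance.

P14, P10

Distances from (-5.97, 0.11):
P1: 10.10 km
P2: 9.24 km
P3: 7.63 km
P4: 10.49 km
P5: 6.92 km
P6: 13.52 km
P7: 5.94 km
P8: 11.50 km
P9: 3.79 km
P10: 3.15 km
P11: 4.39 km
P12: 11.20 km
P13: 8.18 km
P14: 1.50 km
P15: 7.28 km
Sorted: P14 (1.50 km) < P10 (3.15 km) < P9 (3.79 km) < P11 (4.39 km) < …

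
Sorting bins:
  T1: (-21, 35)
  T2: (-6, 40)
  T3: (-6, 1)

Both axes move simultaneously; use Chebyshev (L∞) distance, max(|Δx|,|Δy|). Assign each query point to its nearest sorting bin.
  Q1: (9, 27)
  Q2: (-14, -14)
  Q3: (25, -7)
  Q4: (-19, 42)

Q1 at (9, 27):
  T1: max(|-30|, |8|) = 30
  T2: max(|-15|, |13|) = 15
  T3: max(|-15|, |-26|) = 26
  → nearest: T2 (15)
Q2 at (-14, -14):
  T1: max(|-7|, |49|) = 49
  T2: max(|8|, |54|) = 54
  T3: max(|8|, |15|) = 15
  → nearest: T3 (15)
Q3 at (25, -7):
  T1: max(|-46|, |42|) = 46
  T2: max(|-31|, |47|) = 47
  T3: max(|-31|, |8|) = 31
  → nearest: T3 (31)
Q4 at (-19, 42):
  T1: max(|-2|, |-7|) = 7
  T2: max(|13|, |-2|) = 13
  T3: max(|13|, |-41|) = 41
  → nearest: T1 (7)

Q1→T2; Q2→T3; Q3→T3; Q4→T1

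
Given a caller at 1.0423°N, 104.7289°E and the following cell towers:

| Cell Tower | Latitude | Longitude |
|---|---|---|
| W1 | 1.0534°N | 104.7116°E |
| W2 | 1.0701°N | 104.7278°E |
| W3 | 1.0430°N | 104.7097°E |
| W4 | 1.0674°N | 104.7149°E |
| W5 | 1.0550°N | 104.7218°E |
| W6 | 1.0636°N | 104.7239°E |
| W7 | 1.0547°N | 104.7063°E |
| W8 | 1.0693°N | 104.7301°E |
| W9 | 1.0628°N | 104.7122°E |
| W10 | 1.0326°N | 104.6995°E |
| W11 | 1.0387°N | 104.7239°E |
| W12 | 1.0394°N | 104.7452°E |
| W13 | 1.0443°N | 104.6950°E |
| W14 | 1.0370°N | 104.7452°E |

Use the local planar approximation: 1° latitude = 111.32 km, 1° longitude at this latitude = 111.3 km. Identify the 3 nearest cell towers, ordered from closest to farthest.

Distances from 1.0423°N, 104.7289°E:
W1: 2.2879 km
W2: 3.0971 km
W3: 2.1384 km
W4: 3.1992 km
W5: 1.6196 km
W6: 2.4355 km
W7: 2.8692 km
W8: 3.0086 km
W9: 2.9432 km
W10: 3.4458 km
W11: 0.6858 km
W12: 1.8427 km
W13: 3.7796 km
W14: 1.9077 km
Sorted: W11 (0.6858 km) < W5 (1.6196 km) < W12 (1.8427 km) < W14 (1.9077 km) < W3 (2.1384 km) < …

W11, W5, W12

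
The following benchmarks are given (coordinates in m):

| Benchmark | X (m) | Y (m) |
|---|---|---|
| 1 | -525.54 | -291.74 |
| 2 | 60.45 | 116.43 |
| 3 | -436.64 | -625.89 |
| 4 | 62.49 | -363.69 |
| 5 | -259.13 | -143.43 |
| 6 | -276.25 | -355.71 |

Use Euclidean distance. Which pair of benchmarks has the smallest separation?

5 and 6

Pairwise distances:
5–6: 212.97 m
1–6: 257.37 m
1–5: 304.91 m
3–6: 314.20 m
4–6: 338.83 m
1–3: 345.77 m
4–5: 389.81 m
2–5: 411.90 m
2–4: 480.12 m
3–5: 514.08 m
3–4: 563.81 m
2–6: 579.90 m
1–4: 592.42 m
1–2: 714.13 m
2–3: 893.39 m
Closest pair: 5–6 at 212.97 m.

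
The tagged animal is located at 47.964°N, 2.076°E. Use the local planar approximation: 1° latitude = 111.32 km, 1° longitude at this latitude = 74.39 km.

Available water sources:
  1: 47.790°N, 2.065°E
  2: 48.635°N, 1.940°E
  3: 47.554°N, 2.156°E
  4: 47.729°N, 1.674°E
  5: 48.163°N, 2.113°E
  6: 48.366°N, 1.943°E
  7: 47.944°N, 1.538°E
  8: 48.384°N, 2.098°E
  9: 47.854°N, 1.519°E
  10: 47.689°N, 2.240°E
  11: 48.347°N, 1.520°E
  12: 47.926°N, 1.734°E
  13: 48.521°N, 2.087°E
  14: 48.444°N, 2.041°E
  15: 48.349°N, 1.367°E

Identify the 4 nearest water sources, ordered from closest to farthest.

1, 5, 12, 10

Distances from 47.964°N, 2.076°E:
1: √((-0.174·111.32)² + (-0.011·74.39)²) = √(375.18450 + 0.66960) = 19.387 km
2: √((0.671·111.32)² + (-0.136·74.39)²) = √(5579.45059 + 102.35450) = 75.378 km
3: √((-0.410·111.32)² + (0.080·74.39)²) = √(2083.11914 + 35.41678) = 46.028 km
4: √((-0.235·111.32)² + (-0.402·74.39)²) = √(684.35606 + 894.29587) = 39.732 km
5: √((0.199·111.32)² + (0.037·74.39)²) = √(490.74123 + 7.57587) = 22.323 km
6: √((0.402·111.32)² + (-0.133·74.39)²) = √(2002.61978 + 97.88866) = 45.831 km
7: √((-0.020·111.32)² + (-0.538·74.39)²) = √(4.95686 + 1601.74608) = 40.084 km
8: √((0.420·111.32)² + (0.022·74.39)²) = √(2185.97392 + 2.67839) = 46.783 km
9: √((-0.110·111.32)² + (-0.557·74.39)²) = √(149.94492 + 1716.87829) = 43.207 km
10: √((-0.275·111.32)² + (0.164·74.39)²) = √(937.15577 + 148.83902) = 32.954 km
11: √((0.383·111.32)² + (-0.556·74.39)²) = √(1817.79098 + 1710.71909) = 59.401 km
12: √((-0.038·111.32)² + (-0.342·74.39)²) = √(17.89425 + 647.26382) = 25.791 km
13: √((0.557·111.32)² + (0.011·74.39)²) = √(3844.64979 + 0.66960) = 62.011 km
14: √((0.480·111.32)² + (-0.035·74.39)²) = √(2855.14961 + 6.77899) = 53.497 km
15: √((0.385·111.32)² + (-0.709·74.39)²) = √(1836.82531 + 2781.77236) = 67.960 km
Sorted: 1 (19.387 km) < 5 (22.323 km) < 12 (25.791 km) < 10 (32.954 km) < 4 (39.732 km) < 7 (40.084 km) < …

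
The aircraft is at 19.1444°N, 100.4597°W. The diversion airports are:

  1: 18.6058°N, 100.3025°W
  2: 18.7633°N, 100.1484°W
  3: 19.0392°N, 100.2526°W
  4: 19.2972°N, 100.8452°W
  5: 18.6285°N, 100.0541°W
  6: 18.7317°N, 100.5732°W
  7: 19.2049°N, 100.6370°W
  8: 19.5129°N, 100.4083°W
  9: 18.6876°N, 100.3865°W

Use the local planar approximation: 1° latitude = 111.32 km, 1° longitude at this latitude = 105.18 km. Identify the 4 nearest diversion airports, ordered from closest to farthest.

7, 3, 8, 4

Distances from 19.1444°N, 100.4597°W:
1: 62.1950 km
2: 53.5899 km
3: 24.7312 km
4: 43.9702 km
5: 71.5414 km
6: 47.4675 km
7: 19.8273 km
8: 41.3761 km
9: 51.4305 km
Sorted: 7 (19.8273 km) < 3 (24.7312 km) < 8 (41.3761 km) < 4 (43.9702 km) < 6 (47.4675 km) < 9 (51.4305 km) < …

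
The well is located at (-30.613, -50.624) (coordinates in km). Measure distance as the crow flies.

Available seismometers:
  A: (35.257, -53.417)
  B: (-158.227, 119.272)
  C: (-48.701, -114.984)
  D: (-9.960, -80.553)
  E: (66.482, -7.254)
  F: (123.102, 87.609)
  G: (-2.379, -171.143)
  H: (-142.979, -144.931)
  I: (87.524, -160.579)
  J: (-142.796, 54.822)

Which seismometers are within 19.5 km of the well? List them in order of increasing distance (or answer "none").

none

Distances from (-30.613, -50.624):
A: √((65.870)² + (-2.793)²) = √(4338.85690 + 7.80085) = 65.929 km
B: √((-127.614)² + (169.896)²) = √(16285.33300 + 28864.65082) = 212.485 km
C: √((-18.088)² + (-64.360)²) = √(327.17574 + 4142.20960) = 66.853 km
D: √((20.653)² + (-29.929)²) = √(426.54641 + 895.74504) = 36.363 km
E: √((97.095)² + (43.370)²) = √(9427.43902 + 1880.95690) = 106.341 km
F: √((153.715)² + (138.233)²) = √(23628.30122 + 19108.36229) = 206.728 km
G: √((28.234)² + (-120.519)²) = √(797.15876 + 14524.82936) = 123.782 km
H: √((-112.366)² + (-94.307)²) = √(12626.11796 + 8893.81025) = 146.697 km
I: √((118.137)² + (-109.955)²) = √(13956.35077 + 12090.10203) = 161.389 km
J: √((-112.183)² + (105.446)²) = √(12585.02549 + 11118.85892) = 153.961 km
Threshold 19.5 km: none within range.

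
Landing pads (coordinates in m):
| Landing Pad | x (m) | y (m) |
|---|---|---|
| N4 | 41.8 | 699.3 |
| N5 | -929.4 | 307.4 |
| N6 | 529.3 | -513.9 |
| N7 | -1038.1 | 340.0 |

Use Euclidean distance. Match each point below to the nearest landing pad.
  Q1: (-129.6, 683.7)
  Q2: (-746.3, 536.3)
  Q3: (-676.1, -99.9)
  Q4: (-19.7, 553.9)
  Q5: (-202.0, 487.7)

Q1→N4; Q2→N5; Q3→N5; Q4→N4; Q5→N4

Q1 at (-129.6, 683.7):
  N4: √((171.4)² + (15.6)²) = √(29377.960 + 243.360) = 172.1 m
  N5: √((-799.8)² + (-376.3)²) = √(639680.040 + 141601.690) = 883.9 m
  N6: √((658.9)² + (-1197.6)²) = √(434149.210 + 1434245.760) = 1366.9 m
  N7: √((-908.5)² + (-343.7)²) = √(825372.250 + 118129.690) = 971.3 m
  → nearest: N4 (172.1 m)
Q2 at (-746.3, 536.3):
  N4: √((788.1)² + (163.0)²) = √(621101.610 + 26569.000) = 804.8 m
  N5: √((-183.1)² + (-228.9)²) = √(33525.610 + 52395.210) = 293.1 m
  N6: √((1275.6)² + (-1050.2)²) = √(1627155.360 + 1102920.040) = 1652.3 m
  N7: √((-291.8)² + (-196.3)²) = √(85147.240 + 38533.690) = 351.7 m
  → nearest: N5 (293.1 m)
Q3 at (-676.1, -99.9):
  N4: √((717.9)² + (799.2)²) = √(515380.410 + 638720.640) = 1074.3 m
  N5: √((-253.3)² + (407.3)²) = √(64160.890 + 165893.290) = 479.6 m
  N6: √((1205.4)² + (-414.0)²) = √(1452989.160 + 171396.000) = 1274.5 m
  N7: √((-362.0)² + (439.9)²) = √(131044.000 + 193512.010) = 569.7 m
  → nearest: N5 (479.6 m)
Q4 at (-19.7, 553.9):
  N4: √((61.5)² + (145.4)²) = √(3782.250 + 21141.160) = 157.9 m
  N5: √((-909.7)² + (-246.5)²) = √(827554.090 + 60762.250) = 942.5 m
  N6: √((549.0)² + (-1067.8)²) = √(301401.000 + 1140196.840) = 1200.7 m
  N7: √((-1018.4)² + (-213.9)²) = √(1037138.560 + 45753.210) = 1040.6 m
  → nearest: N4 (157.9 m)
Q5 at (-202.0, 487.7):
  N4: √((243.8)² + (211.6)²) = √(59438.440 + 44774.560) = 322.8 m
  N5: √((-727.4)² + (-180.3)²) = √(529110.760 + 32508.090) = 749.4 m
  N6: √((731.3)² + (-1001.6)²) = √(534799.690 + 1003202.560) = 1240.2 m
  N7: √((-836.1)² + (-147.7)²) = √(699063.210 + 21815.290) = 849.0 m
  → nearest: N4 (322.8 m)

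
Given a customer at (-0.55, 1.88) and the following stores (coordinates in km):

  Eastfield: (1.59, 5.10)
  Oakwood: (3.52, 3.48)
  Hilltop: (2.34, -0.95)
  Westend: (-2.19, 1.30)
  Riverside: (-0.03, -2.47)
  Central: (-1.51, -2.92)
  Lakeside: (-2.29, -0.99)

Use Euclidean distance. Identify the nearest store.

Distances from (-0.55, 1.88):
Eastfield: √((2.14)² + (3.22)²) = √(4.5796 + 10.3684) = 3.87 km
Oakwood: √((4.07)² + (1.60)²) = √(16.5649 + 2.5600) = 4.37 km
Hilltop: √((2.89)² + (-2.83)²) = √(8.3521 + 8.0089) = 4.04 km
Westend: √((-1.64)² + (-0.58)²) = √(2.6896 + 0.3364) = 1.74 km
Riverside: √((0.52)² + (-4.35)²) = √(0.2704 + 18.9225) = 4.38 km
Central: √((-0.96)² + (-4.80)²) = √(0.9216 + 23.0400) = 4.90 km
Lakeside: √((-1.74)² + (-2.87)²) = √(3.0276 + 8.2369) = 3.36 km
Minimum: Westend at 1.74 km.

Westend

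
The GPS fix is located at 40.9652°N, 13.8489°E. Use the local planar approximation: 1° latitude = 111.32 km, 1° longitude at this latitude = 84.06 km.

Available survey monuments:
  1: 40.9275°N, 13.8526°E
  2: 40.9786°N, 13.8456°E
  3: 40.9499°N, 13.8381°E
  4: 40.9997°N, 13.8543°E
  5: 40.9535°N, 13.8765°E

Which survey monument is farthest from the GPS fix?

1

Distances from 40.9652°N, 13.8489°E:
1: √((-0.0377·111.32)² + (0.0037·84.06)²) = √(17.612828 + 0.096735) = 4.2083 km
2: √((0.0134·111.32)² + (-0.0033·84.06)²) = √(2.225133 + 0.076950) = 1.5173 km
3: √((-0.0153·111.32)² + (-0.0108·84.06)²) = √(2.900877 + 0.824188) = 1.9300 km
4: √((0.0345·111.32)² + (0.0054·84.06)²) = √(14.749747 + 0.206047) = 3.8673 km
5: √((-0.0117·111.32)² + (0.0276·84.06)²) = √(1.696360 + 5.382660) = 2.6606 km
Maximum: 1 at 4.2083 km.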